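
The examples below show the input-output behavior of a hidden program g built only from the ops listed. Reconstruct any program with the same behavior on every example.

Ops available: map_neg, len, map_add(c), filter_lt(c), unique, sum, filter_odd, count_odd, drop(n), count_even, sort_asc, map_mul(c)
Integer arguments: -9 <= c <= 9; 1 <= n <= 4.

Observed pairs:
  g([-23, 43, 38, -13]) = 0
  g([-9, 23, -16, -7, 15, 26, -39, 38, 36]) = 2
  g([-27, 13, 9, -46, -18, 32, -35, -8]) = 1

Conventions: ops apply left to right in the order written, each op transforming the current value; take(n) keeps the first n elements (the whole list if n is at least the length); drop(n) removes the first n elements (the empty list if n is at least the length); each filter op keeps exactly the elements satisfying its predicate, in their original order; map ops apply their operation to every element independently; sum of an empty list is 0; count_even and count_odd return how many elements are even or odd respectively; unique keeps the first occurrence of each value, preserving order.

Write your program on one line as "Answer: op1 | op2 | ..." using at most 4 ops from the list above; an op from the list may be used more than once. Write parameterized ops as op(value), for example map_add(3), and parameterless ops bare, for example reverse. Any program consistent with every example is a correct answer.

map_neg | filter_lt(8) | drop(1) | count_odd

Check, running the answer program on each example:
  [-23, 43, 38, -13] -> [23, -43, -38, 13] -> [-43, -38] -> [-38] -> 0
  [-9, 23, -16, -7, 15, 26, -39, 38, 36] -> [9, -23, 16, 7, -15, -26, 39, -38, -36] -> [-23, 7, -15, -26, -38, -36] -> [7, -15, -26, -38, -36] -> 2
  [-27, 13, 9, -46, -18, 32, -35, -8] -> [27, -13, -9, 46, 18, -32, 35, 8] -> [-13, -9, -32] -> [-9, -32] -> 1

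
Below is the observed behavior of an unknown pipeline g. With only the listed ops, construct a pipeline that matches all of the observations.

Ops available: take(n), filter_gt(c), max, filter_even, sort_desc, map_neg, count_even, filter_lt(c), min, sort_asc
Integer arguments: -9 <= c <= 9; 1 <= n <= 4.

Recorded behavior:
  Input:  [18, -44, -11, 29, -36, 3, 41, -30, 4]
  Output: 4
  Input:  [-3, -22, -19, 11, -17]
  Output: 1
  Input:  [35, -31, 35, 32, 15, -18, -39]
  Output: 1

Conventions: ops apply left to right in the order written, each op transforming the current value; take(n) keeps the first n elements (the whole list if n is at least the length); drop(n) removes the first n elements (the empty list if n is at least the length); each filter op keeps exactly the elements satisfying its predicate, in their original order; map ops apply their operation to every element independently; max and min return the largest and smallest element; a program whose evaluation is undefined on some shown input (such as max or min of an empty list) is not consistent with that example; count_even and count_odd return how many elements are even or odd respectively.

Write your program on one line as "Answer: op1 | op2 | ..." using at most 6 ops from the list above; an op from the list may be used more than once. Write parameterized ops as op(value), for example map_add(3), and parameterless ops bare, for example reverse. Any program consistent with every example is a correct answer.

sort_asc | map_neg | filter_gt(-9) | filter_even | count_even

Check, running the answer program on each example:
  [18, -44, -11, 29, -36, 3, 41, -30, 4] -> [-44, -36, -30, -11, 3, 4, 18, 29, 41] -> [44, 36, 30, 11, -3, -4, -18, -29, -41] -> [44, 36, 30, 11, -3, -4] -> [44, 36, 30, -4] -> 4
  [-3, -22, -19, 11, -17] -> [-22, -19, -17, -3, 11] -> [22, 19, 17, 3, -11] -> [22, 19, 17, 3] -> [22] -> 1
  [35, -31, 35, 32, 15, -18, -39] -> [-39, -31, -18, 15, 32, 35, 35] -> [39, 31, 18, -15, -32, -35, -35] -> [39, 31, 18] -> [18] -> 1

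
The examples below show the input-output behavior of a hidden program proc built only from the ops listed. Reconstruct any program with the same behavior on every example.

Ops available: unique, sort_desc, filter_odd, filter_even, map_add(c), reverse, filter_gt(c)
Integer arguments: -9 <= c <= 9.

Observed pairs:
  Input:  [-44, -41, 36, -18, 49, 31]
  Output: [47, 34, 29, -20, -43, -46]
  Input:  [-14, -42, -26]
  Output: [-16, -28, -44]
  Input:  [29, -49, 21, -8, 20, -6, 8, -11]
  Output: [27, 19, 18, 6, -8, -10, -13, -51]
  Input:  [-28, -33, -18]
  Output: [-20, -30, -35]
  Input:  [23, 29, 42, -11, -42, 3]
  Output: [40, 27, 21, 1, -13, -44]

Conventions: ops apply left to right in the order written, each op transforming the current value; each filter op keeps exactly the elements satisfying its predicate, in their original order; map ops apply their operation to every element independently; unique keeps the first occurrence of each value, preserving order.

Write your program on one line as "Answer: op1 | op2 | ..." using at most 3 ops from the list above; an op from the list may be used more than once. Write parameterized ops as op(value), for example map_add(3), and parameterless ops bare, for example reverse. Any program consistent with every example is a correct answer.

reverse | sort_desc | map_add(-2)

Check, running the answer program on each example:
  [-44, -41, 36, -18, 49, 31] -> [31, 49, -18, 36, -41, -44] -> [49, 36, 31, -18, -41, -44] -> [47, 34, 29, -20, -43, -46]
  [-14, -42, -26] -> [-26, -42, -14] -> [-14, -26, -42] -> [-16, -28, -44]
  [29, -49, 21, -8, 20, -6, 8, -11] -> [-11, 8, -6, 20, -8, 21, -49, 29] -> [29, 21, 20, 8, -6, -8, -11, -49] -> [27, 19, 18, 6, -8, -10, -13, -51]
  [-28, -33, -18] -> [-18, -33, -28] -> [-18, -28, -33] -> [-20, -30, -35]
  [23, 29, 42, -11, -42, 3] -> [3, -42, -11, 42, 29, 23] -> [42, 29, 23, 3, -11, -42] -> [40, 27, 21, 1, -13, -44]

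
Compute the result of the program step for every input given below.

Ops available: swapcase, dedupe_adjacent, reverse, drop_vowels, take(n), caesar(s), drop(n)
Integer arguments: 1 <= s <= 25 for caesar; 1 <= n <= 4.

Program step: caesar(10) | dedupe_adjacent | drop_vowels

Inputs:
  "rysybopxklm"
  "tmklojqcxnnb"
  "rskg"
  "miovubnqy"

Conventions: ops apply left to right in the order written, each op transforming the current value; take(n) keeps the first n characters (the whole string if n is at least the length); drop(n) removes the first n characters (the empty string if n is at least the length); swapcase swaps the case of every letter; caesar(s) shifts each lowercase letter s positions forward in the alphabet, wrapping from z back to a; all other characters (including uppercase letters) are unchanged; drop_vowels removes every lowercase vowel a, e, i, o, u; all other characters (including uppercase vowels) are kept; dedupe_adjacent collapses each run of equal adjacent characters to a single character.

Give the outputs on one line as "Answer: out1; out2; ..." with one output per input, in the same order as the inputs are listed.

Execution, op by op:
  "rysybopxklm" -> "bicilyzhuvw" -> "bicilyzhuvw" -> "bclyzhvw"
  "tmklojqcxnnb" -> "dwuvytamhxxl" -> "dwuvytamhxl" -> "dwvytmhxl"
  "rskg" -> "bcuq" -> "bcuq" -> "bcq"
  "miovubnqy" -> "wsyfelxai" -> "wsyfelxai" -> "wsyflx"

"bclyzhvw"; "dwvytmhxl"; "bcq"; "wsyflx"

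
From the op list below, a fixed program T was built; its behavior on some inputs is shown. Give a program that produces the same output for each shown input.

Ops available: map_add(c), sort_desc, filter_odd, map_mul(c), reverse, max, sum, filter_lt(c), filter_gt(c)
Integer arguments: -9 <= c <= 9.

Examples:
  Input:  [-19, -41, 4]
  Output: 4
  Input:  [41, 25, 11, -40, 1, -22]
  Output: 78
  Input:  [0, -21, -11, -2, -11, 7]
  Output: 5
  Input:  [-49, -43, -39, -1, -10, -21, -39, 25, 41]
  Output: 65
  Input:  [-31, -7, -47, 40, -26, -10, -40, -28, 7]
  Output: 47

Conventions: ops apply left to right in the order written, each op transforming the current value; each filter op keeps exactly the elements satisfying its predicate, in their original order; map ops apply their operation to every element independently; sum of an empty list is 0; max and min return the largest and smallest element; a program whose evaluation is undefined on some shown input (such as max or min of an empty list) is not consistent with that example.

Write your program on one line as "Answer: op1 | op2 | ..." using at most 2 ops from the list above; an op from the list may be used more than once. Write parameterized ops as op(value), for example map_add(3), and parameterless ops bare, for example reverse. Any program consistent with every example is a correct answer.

filter_gt(-5) | sum

Check, running the answer program on each example:
  [-19, -41, 4] -> [4] -> 4
  [41, 25, 11, -40, 1, -22] -> [41, 25, 11, 1] -> 78
  [0, -21, -11, -2, -11, 7] -> [0, -2, 7] -> 5
  [-49, -43, -39, -1, -10, -21, -39, 25, 41] -> [-1, 25, 41] -> 65
  [-31, -7, -47, 40, -26, -10, -40, -28, 7] -> [40, 7] -> 47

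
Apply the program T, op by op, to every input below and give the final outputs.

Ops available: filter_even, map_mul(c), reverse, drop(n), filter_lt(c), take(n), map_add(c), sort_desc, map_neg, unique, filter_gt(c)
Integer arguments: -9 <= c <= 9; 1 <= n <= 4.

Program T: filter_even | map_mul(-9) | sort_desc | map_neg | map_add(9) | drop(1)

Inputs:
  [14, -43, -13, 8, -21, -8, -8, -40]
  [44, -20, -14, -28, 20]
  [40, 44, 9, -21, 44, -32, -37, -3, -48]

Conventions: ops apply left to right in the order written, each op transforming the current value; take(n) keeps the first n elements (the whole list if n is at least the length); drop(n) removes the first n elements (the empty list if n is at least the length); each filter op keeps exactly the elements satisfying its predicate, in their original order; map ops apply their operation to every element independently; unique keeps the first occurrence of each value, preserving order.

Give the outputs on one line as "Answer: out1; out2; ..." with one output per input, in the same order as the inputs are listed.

Execution, op by op:
  [14, -43, -13, 8, -21, -8, -8, -40] -> [14, 8, -8, -8, -40] -> [-126, -72, 72, 72, 360] -> [360, 72, 72, -72, -126] -> [-360, -72, -72, 72, 126] -> [-351, -63, -63, 81, 135] -> [-63, -63, 81, 135]
  [44, -20, -14, -28, 20] -> [44, -20, -14, -28, 20] -> [-396, 180, 126, 252, -180] -> [252, 180, 126, -180, -396] -> [-252, -180, -126, 180, 396] -> [-243, -171, -117, 189, 405] -> [-171, -117, 189, 405]
  [40, 44, 9, -21, 44, -32, -37, -3, -48] -> [40, 44, 44, -32, -48] -> [-360, -396, -396, 288, 432] -> [432, 288, -360, -396, -396] -> [-432, -288, 360, 396, 396] -> [-423, -279, 369, 405, 405] -> [-279, 369, 405, 405]

[-63, -63, 81, 135]; [-171, -117, 189, 405]; [-279, 369, 405, 405]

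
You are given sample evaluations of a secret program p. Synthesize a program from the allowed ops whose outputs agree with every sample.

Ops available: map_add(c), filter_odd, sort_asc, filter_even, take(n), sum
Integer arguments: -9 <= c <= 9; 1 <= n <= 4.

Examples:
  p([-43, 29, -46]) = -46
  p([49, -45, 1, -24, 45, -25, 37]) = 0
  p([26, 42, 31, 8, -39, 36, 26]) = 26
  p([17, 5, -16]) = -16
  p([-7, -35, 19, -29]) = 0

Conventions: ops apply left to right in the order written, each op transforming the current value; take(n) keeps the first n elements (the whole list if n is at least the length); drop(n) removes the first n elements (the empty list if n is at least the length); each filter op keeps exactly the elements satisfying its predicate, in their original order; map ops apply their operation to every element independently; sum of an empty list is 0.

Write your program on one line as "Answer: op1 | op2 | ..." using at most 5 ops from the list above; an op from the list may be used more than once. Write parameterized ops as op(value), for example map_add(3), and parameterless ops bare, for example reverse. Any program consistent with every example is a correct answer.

take(3) | sort_asc | take(1) | filter_even | sum

Check, running the answer program on each example:
  [-43, 29, -46] -> [-43, 29, -46] -> [-46, -43, 29] -> [-46] -> [-46] -> -46
  [49, -45, 1, -24, 45, -25, 37] -> [49, -45, 1] -> [-45, 1, 49] -> [-45] -> [] -> 0
  [26, 42, 31, 8, -39, 36, 26] -> [26, 42, 31] -> [26, 31, 42] -> [26] -> [26] -> 26
  [17, 5, -16] -> [17, 5, -16] -> [-16, 5, 17] -> [-16] -> [-16] -> -16
  [-7, -35, 19, -29] -> [-7, -35, 19] -> [-35, -7, 19] -> [-35] -> [] -> 0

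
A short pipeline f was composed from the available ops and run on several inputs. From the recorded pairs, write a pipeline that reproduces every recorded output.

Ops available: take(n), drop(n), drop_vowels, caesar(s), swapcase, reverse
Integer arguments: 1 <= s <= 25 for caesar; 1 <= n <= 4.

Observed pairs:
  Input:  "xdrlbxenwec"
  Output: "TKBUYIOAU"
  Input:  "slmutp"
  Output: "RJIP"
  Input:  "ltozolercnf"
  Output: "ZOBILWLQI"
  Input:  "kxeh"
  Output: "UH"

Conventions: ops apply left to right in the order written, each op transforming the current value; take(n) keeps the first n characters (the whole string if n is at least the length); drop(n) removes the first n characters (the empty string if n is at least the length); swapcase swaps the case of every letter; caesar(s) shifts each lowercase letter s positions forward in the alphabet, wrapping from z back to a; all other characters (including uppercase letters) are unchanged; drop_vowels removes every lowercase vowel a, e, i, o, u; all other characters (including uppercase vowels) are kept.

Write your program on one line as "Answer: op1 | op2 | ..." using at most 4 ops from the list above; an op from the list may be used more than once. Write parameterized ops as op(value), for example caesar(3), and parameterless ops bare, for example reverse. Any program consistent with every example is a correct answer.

reverse | drop(2) | caesar(23) | swapcase

Check, running the answer program on each example:
  "xdrlbxenwec" -> "cewnexblrdx" -> "wnexblrdx" -> "tkbuyioau" -> "TKBUYIOAU"
  "slmutp" -> "ptumls" -> "umls" -> "rjip" -> "RJIP"
  "ltozolercnf" -> "fncrelozotl" -> "crelozotl" -> "zobilwlqi" -> "ZOBILWLQI"
  "kxeh" -> "hexk" -> "xk" -> "uh" -> "UH"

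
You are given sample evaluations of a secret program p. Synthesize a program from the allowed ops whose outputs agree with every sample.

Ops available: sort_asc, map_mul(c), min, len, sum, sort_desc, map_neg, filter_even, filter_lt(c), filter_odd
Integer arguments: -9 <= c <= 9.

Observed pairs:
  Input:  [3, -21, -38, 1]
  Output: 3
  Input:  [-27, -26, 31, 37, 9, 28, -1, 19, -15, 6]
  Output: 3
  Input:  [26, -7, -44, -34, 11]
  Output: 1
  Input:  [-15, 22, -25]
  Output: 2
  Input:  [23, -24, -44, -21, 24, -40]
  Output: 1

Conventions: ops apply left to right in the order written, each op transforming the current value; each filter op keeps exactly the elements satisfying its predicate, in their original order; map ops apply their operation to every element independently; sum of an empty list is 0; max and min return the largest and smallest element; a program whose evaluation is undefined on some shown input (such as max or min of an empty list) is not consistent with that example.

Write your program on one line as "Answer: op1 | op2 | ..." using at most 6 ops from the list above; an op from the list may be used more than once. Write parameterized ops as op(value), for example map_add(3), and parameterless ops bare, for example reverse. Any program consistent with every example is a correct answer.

filter_odd | filter_lt(8) | map_neg | sort_desc | len

Check, running the answer program on each example:
  [3, -21, -38, 1] -> [3, -21, 1] -> [3, -21, 1] -> [-3, 21, -1] -> [21, -1, -3] -> 3
  [-27, -26, 31, 37, 9, 28, -1, 19, -15, 6] -> [-27, 31, 37, 9, -1, 19, -15] -> [-27, -1, -15] -> [27, 1, 15] -> [27, 15, 1] -> 3
  [26, -7, -44, -34, 11] -> [-7, 11] -> [-7] -> [7] -> [7] -> 1
  [-15, 22, -25] -> [-15, -25] -> [-15, -25] -> [15, 25] -> [25, 15] -> 2
  [23, -24, -44, -21, 24, -40] -> [23, -21] -> [-21] -> [21] -> [21] -> 1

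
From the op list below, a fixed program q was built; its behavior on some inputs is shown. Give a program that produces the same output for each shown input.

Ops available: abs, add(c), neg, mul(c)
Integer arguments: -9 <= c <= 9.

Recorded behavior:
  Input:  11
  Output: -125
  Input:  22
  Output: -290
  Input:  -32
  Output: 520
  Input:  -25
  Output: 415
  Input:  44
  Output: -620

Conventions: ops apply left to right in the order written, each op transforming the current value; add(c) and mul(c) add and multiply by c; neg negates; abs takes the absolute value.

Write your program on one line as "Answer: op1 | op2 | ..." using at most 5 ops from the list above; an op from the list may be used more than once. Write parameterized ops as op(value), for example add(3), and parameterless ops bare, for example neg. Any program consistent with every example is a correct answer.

mul(3) | add(-2) | add(-6) | neg | mul(5)

Check, running the answer program on each example:
  11 -> 33 -> 31 -> 25 -> -25 -> -125
  22 -> 66 -> 64 -> 58 -> -58 -> -290
  -32 -> -96 -> -98 -> -104 -> 104 -> 520
  -25 -> -75 -> -77 -> -83 -> 83 -> 415
  44 -> 132 -> 130 -> 124 -> -124 -> -620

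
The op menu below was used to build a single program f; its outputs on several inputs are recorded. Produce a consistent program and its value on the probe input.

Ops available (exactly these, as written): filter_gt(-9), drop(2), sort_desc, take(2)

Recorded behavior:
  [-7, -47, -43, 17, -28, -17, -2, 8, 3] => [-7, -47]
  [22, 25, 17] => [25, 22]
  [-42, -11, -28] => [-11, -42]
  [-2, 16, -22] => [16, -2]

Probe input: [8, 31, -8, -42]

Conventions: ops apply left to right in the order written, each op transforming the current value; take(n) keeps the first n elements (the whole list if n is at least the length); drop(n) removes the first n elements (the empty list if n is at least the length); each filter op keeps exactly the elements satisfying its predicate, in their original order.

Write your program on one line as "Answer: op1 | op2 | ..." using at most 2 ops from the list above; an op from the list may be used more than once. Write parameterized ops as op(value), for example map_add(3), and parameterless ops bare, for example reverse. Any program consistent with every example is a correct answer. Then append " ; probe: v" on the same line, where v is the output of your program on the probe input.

take(2) | sort_desc ; probe: [31, 8]

Check, running the answer program on each example:
  [-7, -47, -43, 17, -28, -17, -2, 8, 3] -> [-7, -47] -> [-7, -47]
  [22, 25, 17] -> [22, 25] -> [25, 22]
  [-42, -11, -28] -> [-42, -11] -> [-11, -42]
  [-2, 16, -22] -> [-2, 16] -> [16, -2]
  probe: [8, 31, -8, -42] -> [8, 31] -> [31, 8]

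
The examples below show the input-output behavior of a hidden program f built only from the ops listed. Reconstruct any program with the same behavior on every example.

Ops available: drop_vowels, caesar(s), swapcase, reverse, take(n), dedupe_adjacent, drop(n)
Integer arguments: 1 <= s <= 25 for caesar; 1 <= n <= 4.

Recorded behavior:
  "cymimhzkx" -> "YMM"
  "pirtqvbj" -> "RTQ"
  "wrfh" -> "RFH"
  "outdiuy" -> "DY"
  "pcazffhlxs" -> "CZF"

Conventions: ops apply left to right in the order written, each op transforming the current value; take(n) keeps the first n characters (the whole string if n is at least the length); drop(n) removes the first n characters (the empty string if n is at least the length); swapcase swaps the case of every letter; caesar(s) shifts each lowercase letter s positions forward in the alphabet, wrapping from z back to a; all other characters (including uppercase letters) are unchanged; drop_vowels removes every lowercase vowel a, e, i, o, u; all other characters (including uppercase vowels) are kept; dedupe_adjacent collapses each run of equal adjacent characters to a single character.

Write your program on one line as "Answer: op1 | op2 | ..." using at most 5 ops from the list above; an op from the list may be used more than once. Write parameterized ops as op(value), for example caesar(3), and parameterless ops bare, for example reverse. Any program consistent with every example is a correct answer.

drop_vowels | swapcase | drop(1) | take(3)

Check, running the answer program on each example:
  "cymimhzkx" -> "cymmhzkx" -> "CYMMHZKX" -> "YMMHZKX" -> "YMM"
  "pirtqvbj" -> "prtqvbj" -> "PRTQVBJ" -> "RTQVBJ" -> "RTQ"
  "wrfh" -> "wrfh" -> "WRFH" -> "RFH" -> "RFH"
  "outdiuy" -> "tdy" -> "TDY" -> "DY" -> "DY"
  "pcazffhlxs" -> "pczffhlxs" -> "PCZFFHLXS" -> "CZFFHLXS" -> "CZF"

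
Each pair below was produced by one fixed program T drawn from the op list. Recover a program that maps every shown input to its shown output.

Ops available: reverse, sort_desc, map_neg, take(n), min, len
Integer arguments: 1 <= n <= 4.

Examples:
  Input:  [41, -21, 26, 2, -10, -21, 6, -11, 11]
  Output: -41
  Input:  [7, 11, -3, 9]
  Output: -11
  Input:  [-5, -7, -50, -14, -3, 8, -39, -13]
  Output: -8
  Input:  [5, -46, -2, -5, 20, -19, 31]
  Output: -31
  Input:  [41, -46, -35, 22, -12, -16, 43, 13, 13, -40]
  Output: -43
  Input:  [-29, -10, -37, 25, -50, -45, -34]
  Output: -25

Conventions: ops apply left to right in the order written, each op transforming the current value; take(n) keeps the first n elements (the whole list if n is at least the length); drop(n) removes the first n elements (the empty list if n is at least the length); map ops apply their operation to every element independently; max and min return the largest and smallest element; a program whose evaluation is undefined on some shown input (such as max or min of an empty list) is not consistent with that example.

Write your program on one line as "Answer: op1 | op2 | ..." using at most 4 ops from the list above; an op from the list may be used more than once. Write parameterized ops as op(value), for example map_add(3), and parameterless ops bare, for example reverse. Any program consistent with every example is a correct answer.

sort_desc | take(2) | map_neg | min

Check, running the answer program on each example:
  [41, -21, 26, 2, -10, -21, 6, -11, 11] -> [41, 26, 11, 6, 2, -10, -11, -21, -21] -> [41, 26] -> [-41, -26] -> -41
  [7, 11, -3, 9] -> [11, 9, 7, -3] -> [11, 9] -> [-11, -9] -> -11
  [-5, -7, -50, -14, -3, 8, -39, -13] -> [8, -3, -5, -7, -13, -14, -39, -50] -> [8, -3] -> [-8, 3] -> -8
  [5, -46, -2, -5, 20, -19, 31] -> [31, 20, 5, -2, -5, -19, -46] -> [31, 20] -> [-31, -20] -> -31
  [41, -46, -35, 22, -12, -16, 43, 13, 13, -40] -> [43, 41, 22, 13, 13, -12, -16, -35, -40, -46] -> [43, 41] -> [-43, -41] -> -43
  [-29, -10, -37, 25, -50, -45, -34] -> [25, -10, -29, -34, -37, -45, -50] -> [25, -10] -> [-25, 10] -> -25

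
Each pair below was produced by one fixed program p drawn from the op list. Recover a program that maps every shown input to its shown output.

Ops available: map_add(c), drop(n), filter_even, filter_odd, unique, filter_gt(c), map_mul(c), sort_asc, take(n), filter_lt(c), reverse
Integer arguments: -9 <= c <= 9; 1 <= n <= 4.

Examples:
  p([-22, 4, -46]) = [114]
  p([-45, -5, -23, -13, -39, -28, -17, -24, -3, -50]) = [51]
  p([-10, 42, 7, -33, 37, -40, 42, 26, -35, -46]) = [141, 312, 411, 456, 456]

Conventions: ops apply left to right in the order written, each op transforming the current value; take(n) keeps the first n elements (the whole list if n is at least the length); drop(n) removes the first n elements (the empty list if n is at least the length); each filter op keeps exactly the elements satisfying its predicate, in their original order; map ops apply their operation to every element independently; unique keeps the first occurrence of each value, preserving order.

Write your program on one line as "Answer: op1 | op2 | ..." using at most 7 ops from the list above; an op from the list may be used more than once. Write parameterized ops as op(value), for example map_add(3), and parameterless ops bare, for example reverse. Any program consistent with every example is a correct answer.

drop(1) | filter_gt(-4) | map_add(8) | map_mul(9) | map_add(6) | sort_asc

Check, running the answer program on each example:
  [-22, 4, -46] -> [4, -46] -> [4] -> [12] -> [108] -> [114] -> [114]
  [-45, -5, -23, -13, -39, -28, -17, -24, -3, -50] -> [-5, -23, -13, -39, -28, -17, -24, -3, -50] -> [-3] -> [5] -> [45] -> [51] -> [51]
  [-10, 42, 7, -33, 37, -40, 42, 26, -35, -46] -> [42, 7, -33, 37, -40, 42, 26, -35, -46] -> [42, 7, 37, 42, 26] -> [50, 15, 45, 50, 34] -> [450, 135, 405, 450, 306] -> [456, 141, 411, 456, 312] -> [141, 312, 411, 456, 456]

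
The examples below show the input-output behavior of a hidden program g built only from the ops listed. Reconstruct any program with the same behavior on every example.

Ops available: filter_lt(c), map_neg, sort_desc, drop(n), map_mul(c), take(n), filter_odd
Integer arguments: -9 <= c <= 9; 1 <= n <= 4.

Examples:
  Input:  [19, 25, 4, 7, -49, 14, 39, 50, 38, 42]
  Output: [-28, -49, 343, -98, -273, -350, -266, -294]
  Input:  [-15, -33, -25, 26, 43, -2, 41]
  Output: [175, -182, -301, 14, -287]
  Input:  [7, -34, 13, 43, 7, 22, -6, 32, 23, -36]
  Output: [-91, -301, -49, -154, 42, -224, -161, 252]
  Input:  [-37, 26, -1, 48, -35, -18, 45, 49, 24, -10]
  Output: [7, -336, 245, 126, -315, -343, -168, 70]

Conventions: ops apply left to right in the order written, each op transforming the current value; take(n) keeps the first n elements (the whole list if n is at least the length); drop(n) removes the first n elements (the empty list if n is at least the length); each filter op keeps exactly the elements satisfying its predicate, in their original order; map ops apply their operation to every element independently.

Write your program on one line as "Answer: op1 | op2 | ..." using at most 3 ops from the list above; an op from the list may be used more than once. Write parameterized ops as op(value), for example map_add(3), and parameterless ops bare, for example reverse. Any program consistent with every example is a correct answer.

drop(2) | map_neg | map_mul(7)

Check, running the answer program on each example:
  [19, 25, 4, 7, -49, 14, 39, 50, 38, 42] -> [4, 7, -49, 14, 39, 50, 38, 42] -> [-4, -7, 49, -14, -39, -50, -38, -42] -> [-28, -49, 343, -98, -273, -350, -266, -294]
  [-15, -33, -25, 26, 43, -2, 41] -> [-25, 26, 43, -2, 41] -> [25, -26, -43, 2, -41] -> [175, -182, -301, 14, -287]
  [7, -34, 13, 43, 7, 22, -6, 32, 23, -36] -> [13, 43, 7, 22, -6, 32, 23, -36] -> [-13, -43, -7, -22, 6, -32, -23, 36] -> [-91, -301, -49, -154, 42, -224, -161, 252]
  [-37, 26, -1, 48, -35, -18, 45, 49, 24, -10] -> [-1, 48, -35, -18, 45, 49, 24, -10] -> [1, -48, 35, 18, -45, -49, -24, 10] -> [7, -336, 245, 126, -315, -343, -168, 70]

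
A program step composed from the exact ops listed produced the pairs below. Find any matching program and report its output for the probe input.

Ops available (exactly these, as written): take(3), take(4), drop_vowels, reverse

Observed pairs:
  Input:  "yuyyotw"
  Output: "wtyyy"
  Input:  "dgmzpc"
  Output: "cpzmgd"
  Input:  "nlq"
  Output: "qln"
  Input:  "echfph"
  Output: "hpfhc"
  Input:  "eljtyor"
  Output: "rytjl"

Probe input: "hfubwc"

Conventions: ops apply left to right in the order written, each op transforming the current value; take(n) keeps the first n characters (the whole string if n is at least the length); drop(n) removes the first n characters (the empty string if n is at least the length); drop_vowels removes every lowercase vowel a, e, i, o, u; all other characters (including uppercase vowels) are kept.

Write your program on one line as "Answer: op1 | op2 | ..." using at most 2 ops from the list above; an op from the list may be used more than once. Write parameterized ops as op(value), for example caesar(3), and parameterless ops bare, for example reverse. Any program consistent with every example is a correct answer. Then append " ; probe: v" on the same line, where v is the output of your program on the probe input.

reverse | drop_vowels ; probe: "cwbfh"

Check, running the answer program on each example:
  "yuyyotw" -> "wtoyyuy" -> "wtyyy"
  "dgmzpc" -> "cpzmgd" -> "cpzmgd"
  "nlq" -> "qln" -> "qln"
  "echfph" -> "hpfhce" -> "hpfhc"
  "eljtyor" -> "roytjle" -> "rytjl"
  probe: "hfubwc" -> "cwbufh" -> "cwbfh"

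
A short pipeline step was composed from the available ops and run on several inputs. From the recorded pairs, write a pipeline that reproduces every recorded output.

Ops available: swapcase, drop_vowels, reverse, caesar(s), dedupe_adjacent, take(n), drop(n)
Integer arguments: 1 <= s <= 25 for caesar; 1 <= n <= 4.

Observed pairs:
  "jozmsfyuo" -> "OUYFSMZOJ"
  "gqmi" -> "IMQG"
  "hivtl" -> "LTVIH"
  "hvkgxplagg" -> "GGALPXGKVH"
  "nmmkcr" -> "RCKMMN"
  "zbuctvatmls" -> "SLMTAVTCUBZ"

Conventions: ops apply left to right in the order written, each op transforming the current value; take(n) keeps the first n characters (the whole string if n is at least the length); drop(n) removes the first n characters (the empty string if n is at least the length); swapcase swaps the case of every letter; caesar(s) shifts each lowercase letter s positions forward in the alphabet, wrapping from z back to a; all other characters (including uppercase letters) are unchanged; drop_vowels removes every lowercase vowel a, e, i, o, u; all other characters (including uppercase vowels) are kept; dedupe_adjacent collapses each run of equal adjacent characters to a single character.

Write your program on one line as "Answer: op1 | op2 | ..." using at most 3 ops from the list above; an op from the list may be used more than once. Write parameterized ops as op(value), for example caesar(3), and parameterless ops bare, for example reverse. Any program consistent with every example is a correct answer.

swapcase | reverse

Check, running the answer program on each example:
  "jozmsfyuo" -> "JOZMSFYUO" -> "OUYFSMZOJ"
  "gqmi" -> "GQMI" -> "IMQG"
  "hivtl" -> "HIVTL" -> "LTVIH"
  "hvkgxplagg" -> "HVKGXPLAGG" -> "GGALPXGKVH"
  "nmmkcr" -> "NMMKCR" -> "RCKMMN"
  "zbuctvatmls" -> "ZBUCTVATMLS" -> "SLMTAVTCUBZ"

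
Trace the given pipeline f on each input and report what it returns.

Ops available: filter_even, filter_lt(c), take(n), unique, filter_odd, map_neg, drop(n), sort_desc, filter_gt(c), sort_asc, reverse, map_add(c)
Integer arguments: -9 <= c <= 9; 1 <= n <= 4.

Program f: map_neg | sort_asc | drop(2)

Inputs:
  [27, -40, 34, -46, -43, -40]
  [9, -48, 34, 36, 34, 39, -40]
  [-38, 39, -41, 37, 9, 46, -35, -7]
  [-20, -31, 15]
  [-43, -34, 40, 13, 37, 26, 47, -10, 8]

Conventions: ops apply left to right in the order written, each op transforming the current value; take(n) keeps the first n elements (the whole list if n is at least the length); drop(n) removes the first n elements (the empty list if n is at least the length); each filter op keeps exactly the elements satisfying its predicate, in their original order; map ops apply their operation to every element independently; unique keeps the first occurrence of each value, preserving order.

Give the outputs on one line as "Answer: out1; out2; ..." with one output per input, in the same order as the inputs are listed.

Execution, op by op:
  [27, -40, 34, -46, -43, -40] -> [-27, 40, -34, 46, 43, 40] -> [-34, -27, 40, 40, 43, 46] -> [40, 40, 43, 46]
  [9, -48, 34, 36, 34, 39, -40] -> [-9, 48, -34, -36, -34, -39, 40] -> [-39, -36, -34, -34, -9, 40, 48] -> [-34, -34, -9, 40, 48]
  [-38, 39, -41, 37, 9, 46, -35, -7] -> [38, -39, 41, -37, -9, -46, 35, 7] -> [-46, -39, -37, -9, 7, 35, 38, 41] -> [-37, -9, 7, 35, 38, 41]
  [-20, -31, 15] -> [20, 31, -15] -> [-15, 20, 31] -> [31]
  [-43, -34, 40, 13, 37, 26, 47, -10, 8] -> [43, 34, -40, -13, -37, -26, -47, 10, -8] -> [-47, -40, -37, -26, -13, -8, 10, 34, 43] -> [-37, -26, -13, -8, 10, 34, 43]

[40, 40, 43, 46]; [-34, -34, -9, 40, 48]; [-37, -9, 7, 35, 38, 41]; [31]; [-37, -26, -13, -8, 10, 34, 43]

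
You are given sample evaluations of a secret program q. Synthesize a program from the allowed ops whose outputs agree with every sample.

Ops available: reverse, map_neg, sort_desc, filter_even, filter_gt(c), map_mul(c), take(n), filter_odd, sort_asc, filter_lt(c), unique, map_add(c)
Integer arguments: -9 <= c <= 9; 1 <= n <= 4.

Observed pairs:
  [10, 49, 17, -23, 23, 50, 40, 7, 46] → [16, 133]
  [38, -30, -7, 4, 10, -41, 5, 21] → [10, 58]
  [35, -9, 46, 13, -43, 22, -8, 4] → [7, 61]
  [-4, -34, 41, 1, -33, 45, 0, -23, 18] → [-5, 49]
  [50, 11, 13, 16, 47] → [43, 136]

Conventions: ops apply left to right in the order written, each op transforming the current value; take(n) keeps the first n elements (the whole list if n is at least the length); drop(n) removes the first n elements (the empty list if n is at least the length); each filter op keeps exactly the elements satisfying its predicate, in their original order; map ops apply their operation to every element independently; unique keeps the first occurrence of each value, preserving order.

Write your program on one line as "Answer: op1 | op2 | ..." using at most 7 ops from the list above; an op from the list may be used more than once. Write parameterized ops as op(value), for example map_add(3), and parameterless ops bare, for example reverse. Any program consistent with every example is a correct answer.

filter_gt(-4) | map_mul(3) | map_add(-5) | reverse | take(2) | sort_asc

Check, running the answer program on each example:
  [10, 49, 17, -23, 23, 50, 40, 7, 46] -> [10, 49, 17, 23, 50, 40, 7, 46] -> [30, 147, 51, 69, 150, 120, 21, 138] -> [25, 142, 46, 64, 145, 115, 16, 133] -> [133, 16, 115, 145, 64, 46, 142, 25] -> [133, 16] -> [16, 133]
  [38, -30, -7, 4, 10, -41, 5, 21] -> [38, 4, 10, 5, 21] -> [114, 12, 30, 15, 63] -> [109, 7, 25, 10, 58] -> [58, 10, 25, 7, 109] -> [58, 10] -> [10, 58]
  [35, -9, 46, 13, -43, 22, -8, 4] -> [35, 46, 13, 22, 4] -> [105, 138, 39, 66, 12] -> [100, 133, 34, 61, 7] -> [7, 61, 34, 133, 100] -> [7, 61] -> [7, 61]
  [-4, -34, 41, 1, -33, 45, 0, -23, 18] -> [41, 1, 45, 0, 18] -> [123, 3, 135, 0, 54] -> [118, -2, 130, -5, 49] -> [49, -5, 130, -2, 118] -> [49, -5] -> [-5, 49]
  [50, 11, 13, 16, 47] -> [50, 11, 13, 16, 47] -> [150, 33, 39, 48, 141] -> [145, 28, 34, 43, 136] -> [136, 43, 34, 28, 145] -> [136, 43] -> [43, 136]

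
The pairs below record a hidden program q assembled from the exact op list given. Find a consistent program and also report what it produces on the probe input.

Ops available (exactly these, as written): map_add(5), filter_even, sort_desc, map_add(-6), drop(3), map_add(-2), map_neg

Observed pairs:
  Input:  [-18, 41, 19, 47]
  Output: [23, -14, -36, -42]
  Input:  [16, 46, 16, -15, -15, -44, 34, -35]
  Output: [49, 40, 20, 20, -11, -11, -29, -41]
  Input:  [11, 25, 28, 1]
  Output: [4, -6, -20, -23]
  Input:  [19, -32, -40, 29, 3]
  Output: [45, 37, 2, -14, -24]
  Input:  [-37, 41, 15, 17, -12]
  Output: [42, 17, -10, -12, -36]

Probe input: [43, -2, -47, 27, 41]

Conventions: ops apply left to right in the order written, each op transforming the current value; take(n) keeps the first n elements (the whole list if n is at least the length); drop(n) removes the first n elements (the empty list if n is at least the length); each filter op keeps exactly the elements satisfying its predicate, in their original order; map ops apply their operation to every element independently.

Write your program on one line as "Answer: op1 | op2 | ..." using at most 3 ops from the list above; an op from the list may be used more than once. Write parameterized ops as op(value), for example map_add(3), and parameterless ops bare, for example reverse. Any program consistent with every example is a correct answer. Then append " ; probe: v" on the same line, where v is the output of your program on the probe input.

map_neg | map_add(5) | sort_desc ; probe: [52, 7, -22, -36, -38]

Check, running the answer program on each example:
  [-18, 41, 19, 47] -> [18, -41, -19, -47] -> [23, -36, -14, -42] -> [23, -14, -36, -42]
  [16, 46, 16, -15, -15, -44, 34, -35] -> [-16, -46, -16, 15, 15, 44, -34, 35] -> [-11, -41, -11, 20, 20, 49, -29, 40] -> [49, 40, 20, 20, -11, -11, -29, -41]
  [11, 25, 28, 1] -> [-11, -25, -28, -1] -> [-6, -20, -23, 4] -> [4, -6, -20, -23]
  [19, -32, -40, 29, 3] -> [-19, 32, 40, -29, -3] -> [-14, 37, 45, -24, 2] -> [45, 37, 2, -14, -24]
  [-37, 41, 15, 17, -12] -> [37, -41, -15, -17, 12] -> [42, -36, -10, -12, 17] -> [42, 17, -10, -12, -36]
  probe: [43, -2, -47, 27, 41] -> [-43, 2, 47, -27, -41] -> [-38, 7, 52, -22, -36] -> [52, 7, -22, -36, -38]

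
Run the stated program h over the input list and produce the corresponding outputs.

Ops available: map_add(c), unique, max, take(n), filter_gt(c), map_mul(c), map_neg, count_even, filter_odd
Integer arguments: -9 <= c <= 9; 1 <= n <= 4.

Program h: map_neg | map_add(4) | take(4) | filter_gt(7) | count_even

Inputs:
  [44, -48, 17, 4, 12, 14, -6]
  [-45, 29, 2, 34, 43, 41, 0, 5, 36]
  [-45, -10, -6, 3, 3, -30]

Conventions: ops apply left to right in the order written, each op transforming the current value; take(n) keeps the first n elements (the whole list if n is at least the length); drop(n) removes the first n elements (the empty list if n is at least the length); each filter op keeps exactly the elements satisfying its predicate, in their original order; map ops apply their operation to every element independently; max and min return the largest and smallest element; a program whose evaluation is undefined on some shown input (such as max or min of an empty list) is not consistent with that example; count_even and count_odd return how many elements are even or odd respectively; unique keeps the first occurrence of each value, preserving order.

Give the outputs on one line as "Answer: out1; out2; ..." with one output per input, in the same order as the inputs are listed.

1; 0; 2

Execution, op by op:
  [44, -48, 17, 4, 12, 14, -6] -> [-44, 48, -17, -4, -12, -14, 6] -> [-40, 52, -13, 0, -8, -10, 10] -> [-40, 52, -13, 0] -> [52] -> 1
  [-45, 29, 2, 34, 43, 41, 0, 5, 36] -> [45, -29, -2, -34, -43, -41, 0, -5, -36] -> [49, -25, 2, -30, -39, -37, 4, -1, -32] -> [49, -25, 2, -30] -> [49] -> 0
  [-45, -10, -6, 3, 3, -30] -> [45, 10, 6, -3, -3, 30] -> [49, 14, 10, 1, 1, 34] -> [49, 14, 10, 1] -> [49, 14, 10] -> 2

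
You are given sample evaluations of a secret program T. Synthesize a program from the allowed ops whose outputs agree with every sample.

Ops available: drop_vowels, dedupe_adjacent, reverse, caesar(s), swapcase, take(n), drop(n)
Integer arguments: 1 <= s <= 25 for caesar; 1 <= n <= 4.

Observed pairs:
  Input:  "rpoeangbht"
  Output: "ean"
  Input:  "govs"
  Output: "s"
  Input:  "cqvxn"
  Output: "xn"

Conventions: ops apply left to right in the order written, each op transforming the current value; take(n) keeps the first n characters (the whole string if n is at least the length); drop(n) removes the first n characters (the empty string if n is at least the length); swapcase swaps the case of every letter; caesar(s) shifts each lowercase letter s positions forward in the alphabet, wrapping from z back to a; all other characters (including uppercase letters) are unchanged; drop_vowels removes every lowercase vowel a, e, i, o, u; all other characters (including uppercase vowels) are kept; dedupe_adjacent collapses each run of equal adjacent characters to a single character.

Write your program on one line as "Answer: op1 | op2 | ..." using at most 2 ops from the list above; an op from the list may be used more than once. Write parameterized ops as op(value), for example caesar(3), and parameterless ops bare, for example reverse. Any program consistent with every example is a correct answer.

drop(3) | take(3)

Check, running the answer program on each example:
  "rpoeangbht" -> "eangbht" -> "ean"
  "govs" -> "s" -> "s"
  "cqvxn" -> "xn" -> "xn"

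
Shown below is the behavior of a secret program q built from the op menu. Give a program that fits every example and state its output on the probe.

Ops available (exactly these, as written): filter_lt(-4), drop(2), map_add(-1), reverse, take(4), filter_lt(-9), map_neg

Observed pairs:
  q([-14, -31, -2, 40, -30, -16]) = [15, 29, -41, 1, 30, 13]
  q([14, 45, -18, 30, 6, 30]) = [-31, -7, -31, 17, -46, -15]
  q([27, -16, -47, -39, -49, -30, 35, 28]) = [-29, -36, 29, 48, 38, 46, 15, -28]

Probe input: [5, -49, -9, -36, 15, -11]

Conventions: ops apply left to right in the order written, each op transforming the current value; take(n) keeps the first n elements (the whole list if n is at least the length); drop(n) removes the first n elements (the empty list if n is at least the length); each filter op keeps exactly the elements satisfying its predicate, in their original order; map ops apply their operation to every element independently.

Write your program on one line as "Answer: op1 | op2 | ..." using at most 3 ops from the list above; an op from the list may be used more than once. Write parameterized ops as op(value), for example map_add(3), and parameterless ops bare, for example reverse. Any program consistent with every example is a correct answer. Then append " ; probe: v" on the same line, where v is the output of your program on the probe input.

map_neg | reverse | map_add(-1) ; probe: [10, -16, 35, 8, 48, -6]

Check, running the answer program on each example:
  [-14, -31, -2, 40, -30, -16] -> [14, 31, 2, -40, 30, 16] -> [16, 30, -40, 2, 31, 14] -> [15, 29, -41, 1, 30, 13]
  [14, 45, -18, 30, 6, 30] -> [-14, -45, 18, -30, -6, -30] -> [-30, -6, -30, 18, -45, -14] -> [-31, -7, -31, 17, -46, -15]
  [27, -16, -47, -39, -49, -30, 35, 28] -> [-27, 16, 47, 39, 49, 30, -35, -28] -> [-28, -35, 30, 49, 39, 47, 16, -27] -> [-29, -36, 29, 48, 38, 46, 15, -28]
  probe: [5, -49, -9, -36, 15, -11] -> [-5, 49, 9, 36, -15, 11] -> [11, -15, 36, 9, 49, -5] -> [10, -16, 35, 8, 48, -6]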